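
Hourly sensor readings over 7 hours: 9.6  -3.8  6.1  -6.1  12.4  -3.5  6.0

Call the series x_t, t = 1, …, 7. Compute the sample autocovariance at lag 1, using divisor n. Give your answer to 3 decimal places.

Mean x̄ = (9.6 − 3.8 + 6.1 − 6.1 + 12.4 − 3.5 + 6.0)/7 = 2.9571
Deviations: 6.6429, -6.7571, 3.1429, -9.0571, 9.4429, -6.4571, 3.0429
Σ_{t=1}^{6}(x_t−x̄)(x_{t+1}−x̄) = -260.7361
γ_1 = -260.7361 / 7 = -37.248

-37.248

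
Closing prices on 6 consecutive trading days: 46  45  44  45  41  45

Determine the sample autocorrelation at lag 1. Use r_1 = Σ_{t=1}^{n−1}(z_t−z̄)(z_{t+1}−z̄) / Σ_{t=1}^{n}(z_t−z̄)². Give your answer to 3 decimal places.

Mean z̄ = (46 + 45 + 44 + 45 + 41 + 45)/6 = 44.3333
Deviations from mean: 1.6667, 0.6667, -0.3333, 0.6667, -3.3333, 0.6667
Numerator Σ_{t=1}^{5}(z_t−z̄)(z_{t+1}−z̄) = -3.7778
Denominator Σ(z_t−z̄)² = 15.3333
r_1 = -3.7778 / 15.3333 = -0.246

-0.246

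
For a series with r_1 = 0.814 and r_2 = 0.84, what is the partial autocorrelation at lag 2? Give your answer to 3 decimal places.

0.526

φ_{22} = (r_2 − r_1²) / (1 − r_1²)
r_1² = (0.814)² = 0.662596
Numerator = 0.84 − 0.6626 = 0.1774; denominator = 1 − 0.6626 = 0.3374
φ_{22} = 0.1774 / 0.3374 = 0.526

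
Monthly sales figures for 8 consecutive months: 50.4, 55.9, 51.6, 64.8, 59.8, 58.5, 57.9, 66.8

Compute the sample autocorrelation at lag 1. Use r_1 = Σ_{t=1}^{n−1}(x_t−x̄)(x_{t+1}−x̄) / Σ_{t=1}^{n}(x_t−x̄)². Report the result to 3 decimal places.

-0.009

Mean x̄ = (50.4 + 55.9 + 51.6 + 64.8 + 59.8 + 58.5 + 57.9 + 66.8)/8 = 58.2125
Σ(x_t−x̄)(x_{t+1}−x̄) = (18.0664) + (15.2914) + (-43.5598) + (10.4577) + (0.4564) + (-0.0898) + (-2.6836) = -2.0614
Denominator Σ(x_t−x̄)² = 229.9488
r_1 = -2.0614 / 229.9488 = -0.009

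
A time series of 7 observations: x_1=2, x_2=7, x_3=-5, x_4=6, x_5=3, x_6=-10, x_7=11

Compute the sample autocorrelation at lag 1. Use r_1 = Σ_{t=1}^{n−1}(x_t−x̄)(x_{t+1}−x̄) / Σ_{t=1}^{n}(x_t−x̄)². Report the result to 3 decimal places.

-0.566

Mean x̄ = (2 + 7 − 5 + 6 + 3 − 10 + 11)/7 = 2.0000
Deviations from mean: 0.0000, 5.0000, -7.0000, 4.0000, 1.0000, -12.0000, 9.0000
Numerator Σ_{t=1}^{6}(x_t−x̄)(x_{t+1}−x̄) = -179.0000
Denominator Σ(x_t−x̄)² = 316.0000
r_1 = -179.0000 / 316.0000 = -0.566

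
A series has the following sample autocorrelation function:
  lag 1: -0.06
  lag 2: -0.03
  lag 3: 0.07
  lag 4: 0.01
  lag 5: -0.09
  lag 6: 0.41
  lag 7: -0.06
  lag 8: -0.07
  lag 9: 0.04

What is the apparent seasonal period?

The largest autocorrelation is r_6 = 0.41; the remaining lags stay at or below 0.07.
The dominant spike at lag 6 indicates a seasonal period of 6.

6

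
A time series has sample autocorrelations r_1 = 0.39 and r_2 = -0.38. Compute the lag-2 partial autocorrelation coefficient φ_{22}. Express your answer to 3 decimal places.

φ_{22} = (r_2 − r_1²) / (1 − r_1²)
r_1² = (0.39)² = 0.1521
Numerator = -0.38 − 0.1521 = -0.5321; denominator = 1 − 0.1521 = 0.8479
φ_{22} = -0.5321 / 0.8479 = -0.628

-0.628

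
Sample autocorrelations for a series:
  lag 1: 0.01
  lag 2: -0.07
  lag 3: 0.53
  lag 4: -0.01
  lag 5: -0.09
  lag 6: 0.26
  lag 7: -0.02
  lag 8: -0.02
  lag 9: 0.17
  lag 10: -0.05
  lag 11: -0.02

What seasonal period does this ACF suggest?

The largest autocorrelation is r_3 = 0.53, with weaker echoes at lags 6 (0.26) and 9 (0.17); the remaining lags stay at or below 0.01.
The dominant spike at lag 3 indicates a seasonal period of 3.

3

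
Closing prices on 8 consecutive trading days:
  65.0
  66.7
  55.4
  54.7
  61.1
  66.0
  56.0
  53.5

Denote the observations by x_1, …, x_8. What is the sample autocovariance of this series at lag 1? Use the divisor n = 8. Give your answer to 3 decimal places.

3.721

Mean x̄ = (65.0 + 66.7 + 55.4 + 54.7 + 61.1 + 66.0 + 56.0 + 53.5)/8 = 59.8000
Σ_{t=1}^{7}(x_t−x̄)(x_{t+1}−x̄) = 29.7700
γ_1 = 29.7700 / 8 = 3.721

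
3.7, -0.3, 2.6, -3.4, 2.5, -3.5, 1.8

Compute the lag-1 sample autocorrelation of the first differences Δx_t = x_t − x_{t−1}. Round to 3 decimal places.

First differences Δx: -4.0, 2.9, -6.0, 5.9, -6.0, 5.3
Mean of differences = -0.3167
Numerator Σ(Δx_t−Δx̄)(Δx_{t+1}−Δx̄) = -132.7136
Denominator Σ(Δx_t−Δx̄)² = 158.7083
r_1(Δx) = -132.7136 / 158.7083 = -0.836

-0.836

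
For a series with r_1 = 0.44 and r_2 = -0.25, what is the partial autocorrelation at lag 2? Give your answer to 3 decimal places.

-0.550

φ_{22} = (r_2 − r_1²) / (1 − r_1²)
r_1² = (0.44)² = 0.1936
Numerator = -0.25 − 0.1936 = -0.4436; denominator = 1 − 0.1936 = 0.8064
φ_{22} = -0.4436 / 0.8064 = -0.550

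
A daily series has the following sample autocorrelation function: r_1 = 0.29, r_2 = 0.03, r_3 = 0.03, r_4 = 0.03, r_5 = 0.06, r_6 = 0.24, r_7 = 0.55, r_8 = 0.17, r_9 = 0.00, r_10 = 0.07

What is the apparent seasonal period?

The largest autocorrelation is r_7 = 0.55; the remaining lags stay at or below 0.29. The elevated value at lag 1 (0.29), dropping to 0.03 at lag 2, reflects decaying short-term dependence rather than seasonality.
The dominant spike at lag 7 indicates a seasonal period of 7.

7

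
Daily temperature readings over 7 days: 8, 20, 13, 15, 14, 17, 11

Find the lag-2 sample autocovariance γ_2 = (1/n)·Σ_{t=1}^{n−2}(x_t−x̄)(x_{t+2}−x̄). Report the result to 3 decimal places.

Mean x̄ = (8 + 20 + 13 + 15 + 14 + 17 + 11)/7 = 14.0000
Σ_{t=1}^{5}(x_t−x̄)(x_{t+2}−x̄) = 15.0000
γ_2 = 15.0000 / 7 = 2.143

2.143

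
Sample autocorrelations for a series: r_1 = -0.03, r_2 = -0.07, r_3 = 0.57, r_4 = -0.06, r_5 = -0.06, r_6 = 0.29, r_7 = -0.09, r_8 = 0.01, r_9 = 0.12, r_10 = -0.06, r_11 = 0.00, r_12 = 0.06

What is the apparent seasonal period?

The largest autocorrelation is r_3 = 0.57, with a weaker echo at lag 6 (0.29); the remaining lags stay at or below 0.12.
The dominant spike at lag 3 indicates a seasonal period of 3.

3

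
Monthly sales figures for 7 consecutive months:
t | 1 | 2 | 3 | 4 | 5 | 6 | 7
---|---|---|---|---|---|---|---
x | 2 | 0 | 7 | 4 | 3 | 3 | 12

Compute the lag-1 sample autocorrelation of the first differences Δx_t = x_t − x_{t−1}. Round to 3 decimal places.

-0.312

First differences Δx: -2, 7, -3, -1, 0, 9
Mean of differences = 1.6667
Numerator Σ(Δx_t−Δx̄)(Δx_{t+1}−Δx̄) = -39.7778
Denominator Σ(Δx_t−Δx̄)² = 127.3333
r_1(Δx) = -39.7778 / 127.3333 = -0.312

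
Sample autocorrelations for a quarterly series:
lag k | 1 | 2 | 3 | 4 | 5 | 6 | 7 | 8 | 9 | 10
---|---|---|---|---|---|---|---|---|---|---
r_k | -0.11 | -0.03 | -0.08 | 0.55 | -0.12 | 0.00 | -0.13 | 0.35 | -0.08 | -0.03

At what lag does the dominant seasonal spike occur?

4

The largest autocorrelation is r_4 = 0.55, with a weaker echo at lag 8 (0.35); the remaining lags stay at or below 0.00.
The dominant spike at lag 4 indicates a seasonal period of 4.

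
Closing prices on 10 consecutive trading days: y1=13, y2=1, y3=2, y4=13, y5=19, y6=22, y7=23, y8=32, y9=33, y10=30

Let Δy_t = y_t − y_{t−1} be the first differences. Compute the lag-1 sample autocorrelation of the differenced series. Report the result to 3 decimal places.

First differences Δy: -12, 1, 11, 6, 3, 1, 9, 1, -3
Mean of differences = 1.8889
Numerator Σ(Δy_t−Δȳ)(Δy_{t+1}−Δȳ) = 36.9877
Denominator Σ(Δy_t−Δȳ)² = 370.8889
r_1(Δy) = 36.9877 / 370.8889 = 0.100

0.100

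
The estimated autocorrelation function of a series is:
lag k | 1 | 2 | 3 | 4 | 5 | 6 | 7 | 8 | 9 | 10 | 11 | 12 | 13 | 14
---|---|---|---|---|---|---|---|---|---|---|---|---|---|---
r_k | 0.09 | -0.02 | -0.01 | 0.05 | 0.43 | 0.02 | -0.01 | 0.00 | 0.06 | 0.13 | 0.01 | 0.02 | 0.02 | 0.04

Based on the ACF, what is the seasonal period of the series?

The largest autocorrelation is r_5 = 0.43; the remaining lags stay at or below 0.13.
The dominant spike at lag 5 indicates a seasonal period of 5.

5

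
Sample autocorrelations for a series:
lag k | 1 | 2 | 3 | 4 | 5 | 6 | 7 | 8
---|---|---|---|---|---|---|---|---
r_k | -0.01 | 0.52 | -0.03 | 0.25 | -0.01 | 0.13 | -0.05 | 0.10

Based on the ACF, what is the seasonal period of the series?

The largest autocorrelation is r_2 = 0.52, with a weaker echo at lag 4 (0.25); the remaining lags stay at or below 0.13.
The dominant spike at lag 2 indicates a seasonal period of 2.

2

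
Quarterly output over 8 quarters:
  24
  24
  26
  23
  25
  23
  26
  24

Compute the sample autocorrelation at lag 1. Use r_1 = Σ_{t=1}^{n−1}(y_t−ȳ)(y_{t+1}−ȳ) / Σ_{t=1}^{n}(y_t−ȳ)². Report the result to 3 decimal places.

-0.736

Mean ȳ = (24 + 24 + 26 + 23 + 25 + 23 + 26 + 24)/8 = 24.3750
Deviations from mean: -0.3750, -0.3750, 1.6250, -1.3750, 0.6250, -1.3750, 1.6250, -0.3750
Numerator Σ_{t=1}^{7}(y_t−ȳ)(y_{t+1}−ȳ) = -7.2656
Denominator Σ(y_t−ȳ)² = 9.8750
r_1 = -7.2656 / 9.8750 = -0.736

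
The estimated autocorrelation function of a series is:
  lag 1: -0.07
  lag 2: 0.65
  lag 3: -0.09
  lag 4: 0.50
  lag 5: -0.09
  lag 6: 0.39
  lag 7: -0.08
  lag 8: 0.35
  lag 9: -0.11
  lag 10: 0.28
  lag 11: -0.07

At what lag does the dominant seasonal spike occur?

2

The largest autocorrelation is r_2 = 0.65, with weaker echoes at lags 4 (0.50), 6 (0.39), 8 (0.35) and 10 (0.28); the remaining lags stay at or below -0.07.
The dominant spike at lag 2 indicates a seasonal period of 2.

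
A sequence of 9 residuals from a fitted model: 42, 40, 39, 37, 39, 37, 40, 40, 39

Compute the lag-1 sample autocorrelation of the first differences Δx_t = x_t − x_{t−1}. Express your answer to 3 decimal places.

First differences Δx: -2, -1, -2, 2, -2, 3, 0, -1
Mean of differences = -0.3750
Numerator Σ(Δx_t−Δx̄)(Δx_{t+1}−Δx̄) = -10.1406
Denominator Σ(Δx_t−Δx̄)² = 25.8750
r_1(Δx) = -10.1406 / 25.8750 = -0.392

-0.392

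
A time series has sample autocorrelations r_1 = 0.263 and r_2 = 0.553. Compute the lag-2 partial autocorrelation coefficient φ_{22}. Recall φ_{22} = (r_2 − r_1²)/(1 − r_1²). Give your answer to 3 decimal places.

0.520

φ_{22} = (r_2 − r_1²) / (1 − r_1²)
r_1² = (0.263)² = 0.069169
Numerator = 0.553 − 0.0692 = 0.4838; denominator = 1 − 0.0692 = 0.9308
φ_{22} = 0.4838 / 0.9308 = 0.520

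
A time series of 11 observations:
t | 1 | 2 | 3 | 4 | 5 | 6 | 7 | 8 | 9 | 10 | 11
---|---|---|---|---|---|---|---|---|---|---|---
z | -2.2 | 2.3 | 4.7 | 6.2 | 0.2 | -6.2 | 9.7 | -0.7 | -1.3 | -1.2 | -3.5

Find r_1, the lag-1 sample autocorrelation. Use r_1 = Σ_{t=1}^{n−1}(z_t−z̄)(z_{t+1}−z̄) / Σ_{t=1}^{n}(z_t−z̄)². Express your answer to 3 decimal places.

Mean z̄ = (-2.2 + 2.3 + 4.7 + 6.2 + 0.2 − 6.2 + 9.7 − 0.7 − 1.3 − 1.2 − 3.5)/11 = 0.7273
Numerator Σ_{t=1}^{10}(z_t−z̄)(z_{t+1}−z̄) = -35.8626
Denominator Σ(z_t−z̄)² = 213.2818
r_1 = -35.8626 / 213.2818 = -0.168

-0.168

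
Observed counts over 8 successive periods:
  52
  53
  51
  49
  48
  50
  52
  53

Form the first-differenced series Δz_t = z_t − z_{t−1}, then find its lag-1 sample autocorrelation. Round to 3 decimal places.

First differences Δz: 1, -2, -2, -1, 2, 2, 1
Mean of differences = 0.1429
Numerator Σ(Δz_t−Δz̄)(Δz_{t+1}−Δz̄) = 8.1224
Denominator Σ(Δz_t−Δz̄)² = 18.8571
r_1(Δz) = 8.1224 / 18.8571 = 0.431

0.431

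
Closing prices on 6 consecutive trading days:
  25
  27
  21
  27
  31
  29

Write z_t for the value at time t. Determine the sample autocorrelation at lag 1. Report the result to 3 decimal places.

0.122

Mean z̄ = (25 + 27 + 21 + 27 + 31 + 29)/6 = 26.6667
Numerator Σ_{t=1}^{5}(z_t−z̄)(z_{t+1}−z̄) = 7.2222
Denominator Σ(z_t−z̄)² = 59.3333
r_1 = 7.2222 / 59.3333 = 0.122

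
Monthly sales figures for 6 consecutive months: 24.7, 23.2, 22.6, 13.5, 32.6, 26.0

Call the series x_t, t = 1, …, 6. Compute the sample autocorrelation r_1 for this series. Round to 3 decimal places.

-0.308

Mean x̄ = (24.7 + 23.2 + 22.6 + 13.5 + 32.6 + 26.0)/6 = 23.7667
Σ(x_t−x̄)(x_{t+1}−x̄) = (-0.5289) + (0.6611) + (11.9778) + (-90.6889) + (19.7278) = -58.8511
Denominator Σ(x_t−x̄)² = 190.9733
r_1 = -58.8511 / 190.9733 = -0.308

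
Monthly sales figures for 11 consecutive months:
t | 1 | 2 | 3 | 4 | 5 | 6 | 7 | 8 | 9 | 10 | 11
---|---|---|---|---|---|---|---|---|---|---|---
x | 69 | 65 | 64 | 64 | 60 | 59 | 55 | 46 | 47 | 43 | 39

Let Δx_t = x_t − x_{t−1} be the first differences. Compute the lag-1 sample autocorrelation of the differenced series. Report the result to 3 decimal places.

First differences Δx: -4, -1, 0, -4, -1, -4, -9, 1, -4, -4
Mean of differences = -3.0000
Numerator Σ(Δx_t−Δx̄)(Δx_{t+1}−Δx̄) = -24.0000
Denominator Σ(Δx_t−Δx̄)² = 74.0000
r_1(Δx) = -24.0000 / 74.0000 = -0.324

-0.324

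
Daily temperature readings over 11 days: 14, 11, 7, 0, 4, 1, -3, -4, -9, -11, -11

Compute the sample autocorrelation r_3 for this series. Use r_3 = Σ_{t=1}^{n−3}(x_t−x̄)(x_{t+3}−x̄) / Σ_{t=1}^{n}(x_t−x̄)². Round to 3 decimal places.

Mean x̄ = (14 + 11 + 7 + 0 + 4 + 1 − 3 − 4 − 9 − 11 − 11)/11 = -0.0909
Numerator Σ_{t=1}^{8}(x_t−x̄)(x_{t+3}−x̄) = 102.7934
Denominator Σ(x_t−x̄)² = 730.9091
r_3 = 102.7934 / 730.9091 = 0.141

0.141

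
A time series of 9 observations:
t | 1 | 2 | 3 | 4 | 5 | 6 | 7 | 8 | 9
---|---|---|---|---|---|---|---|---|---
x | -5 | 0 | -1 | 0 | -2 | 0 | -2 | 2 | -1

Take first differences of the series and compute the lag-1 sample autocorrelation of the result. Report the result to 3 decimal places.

First differences Δx: 5, -1, 1, -2, 2, -2, 4, -3
Mean of differences = 0.5000
Numerator Σ(Δx_t−Δx̄)(Δx_{t+1}−Δx̄) = -37.2500
Denominator Σ(Δx_t−Δx̄)² = 62.0000
r_1(Δx) = -37.2500 / 62.0000 = -0.601

-0.601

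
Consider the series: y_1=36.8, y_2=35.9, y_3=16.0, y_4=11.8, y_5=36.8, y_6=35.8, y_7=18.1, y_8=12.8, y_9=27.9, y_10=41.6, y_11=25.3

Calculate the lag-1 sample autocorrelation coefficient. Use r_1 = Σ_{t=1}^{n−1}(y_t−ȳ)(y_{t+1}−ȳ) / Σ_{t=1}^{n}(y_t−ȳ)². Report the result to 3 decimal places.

0.099

Mean ȳ = (36.8 + 35.9 + 16.0 + 11.8 + 36.8 + 35.8 + 18.1 + 12.8 + 27.9 + 41.6 + 25.3)/11 = 27.1636
Numerator Σ_{t=1}^{10}(y_t−ȳ)(y_{t+1}−ȳ) = 118.4041
Denominator Σ(y_t−ȳ)² = 1198.1855
r_1 = 118.4041 / 1198.1855 = 0.099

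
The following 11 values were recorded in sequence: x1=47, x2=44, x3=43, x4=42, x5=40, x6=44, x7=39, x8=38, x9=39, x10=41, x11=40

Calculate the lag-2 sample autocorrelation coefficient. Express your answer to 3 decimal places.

0.207

Mean x̄ = (47 + 44 + 43 + 42 + 40 + 44 + 39 + 38 + 39 + 41 + 40)/11 = 41.5455
Numerator Σ_{t=1}^{9}(x_t−x̄)(x_{t+2}−x̄) = 15.4959
Denominator Σ(x_t−x̄)² = 74.7273
r_2 = 15.4959 / 74.7273 = 0.207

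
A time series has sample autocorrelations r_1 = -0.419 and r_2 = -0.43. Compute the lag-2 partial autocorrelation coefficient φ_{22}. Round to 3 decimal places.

-0.735

φ_{22} = (r_2 − r_1²) / (1 − r_1²)
r_1² = (-0.419)² = 0.175561
Numerator = -0.43 − 0.1756 = -0.6056; denominator = 1 − 0.1756 = 0.8244
φ_{22} = -0.6056 / 0.8244 = -0.735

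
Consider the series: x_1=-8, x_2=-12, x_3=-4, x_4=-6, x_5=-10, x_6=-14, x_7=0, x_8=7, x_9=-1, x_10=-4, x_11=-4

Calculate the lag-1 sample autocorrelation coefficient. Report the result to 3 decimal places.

0.371

Mean x̄ = (-8 − 12 − 4 − 6 − 10 − 14 + 0 + 7 − 1 − 4 − 4)/11 = -5.0909
Numerator Σ_{t=1}^{10}(x_t−x̄)(x_{t+1}−x̄) = 131.0826
Denominator Σ(x_t−x̄)² = 352.9091
r_1 = 131.0826 / 352.9091 = 0.371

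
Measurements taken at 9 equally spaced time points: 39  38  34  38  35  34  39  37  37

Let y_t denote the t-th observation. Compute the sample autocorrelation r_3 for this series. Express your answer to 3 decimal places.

0.316

Mean ȳ = (39 + 38 + 34 + 38 + 35 + 34 + 39 + 37 + 37)/9 = 36.7778
Numerator Σ_{t=1}^{6}(y_t−ȳ)(y_{t+3}−ȳ) = 9.9630
Denominator Σ(y_t−ȳ)² = 31.5556
r_3 = 9.9630 / 31.5556 = 0.316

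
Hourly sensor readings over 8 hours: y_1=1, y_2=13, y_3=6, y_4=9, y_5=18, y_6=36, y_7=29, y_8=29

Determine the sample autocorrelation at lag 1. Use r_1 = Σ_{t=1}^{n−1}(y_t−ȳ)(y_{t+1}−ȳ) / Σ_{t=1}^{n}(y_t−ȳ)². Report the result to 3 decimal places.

Mean ȳ = (1 + 13 + 6 + 9 + 18 + 36 + 29 + 29)/8 = 17.6250
Deviations from mean: -16.6250, -4.6250, -11.6250, -8.6250, 0.3750, 18.3750, 11.3750, 11.3750
Σ(y_t−ȳ)(y_{t+1}−ȳ) = (76.8906) + (53.7656) + (100.2656) + (-3.2344) + (6.8906) + (209.0156) + (129.3906) = 572.9844
Denominator Σ(y_t−ȳ)² = 1103.8750
r_1 = 572.9844 / 1103.8750 = 0.519

0.519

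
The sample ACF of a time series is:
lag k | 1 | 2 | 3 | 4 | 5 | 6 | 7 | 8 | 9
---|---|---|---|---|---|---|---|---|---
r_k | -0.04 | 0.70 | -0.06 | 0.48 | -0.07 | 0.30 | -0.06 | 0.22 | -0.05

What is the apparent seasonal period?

2

The largest autocorrelation is r_2 = 0.70, with weaker echoes at lags 4 (0.48), 6 (0.30) and 8 (0.22); the remaining lags stay at or below -0.04.
The dominant spike at lag 2 indicates a seasonal period of 2.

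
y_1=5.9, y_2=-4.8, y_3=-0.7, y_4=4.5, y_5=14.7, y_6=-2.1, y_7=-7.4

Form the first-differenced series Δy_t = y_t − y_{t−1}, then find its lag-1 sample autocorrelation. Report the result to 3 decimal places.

First differences Δy: -10.7, 4.1, 5.2, 10.2, -16.8, -5.3
Mean of differences = -2.2167
Numerator Σ(Δy_t−Δȳ)(Δy_{t+1}−Δȳ) = -50.7586
Denominator Σ(Δy_t−Δȳ)² = 543.2283
r_1(Δy) = -50.7586 / 543.2283 = -0.093

-0.093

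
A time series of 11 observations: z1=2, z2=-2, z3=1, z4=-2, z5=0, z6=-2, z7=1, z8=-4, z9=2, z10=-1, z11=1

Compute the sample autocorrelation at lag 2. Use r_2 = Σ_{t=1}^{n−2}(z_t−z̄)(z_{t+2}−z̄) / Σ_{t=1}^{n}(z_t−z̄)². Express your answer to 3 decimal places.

Mean z̄ = (2 − 2 + 1 − 2 + 0 − 2 + 1 − 4 + 2 − 1 + 1)/11 = -0.3636
Numerator Σ_{t=1}^{9}(z_t−z̄)(z_{t+2}−z̄) = 24.2810
Denominator Σ(z_t−z̄)² = 38.5455
r_2 = 24.2810 / 38.5455 = 0.630

0.630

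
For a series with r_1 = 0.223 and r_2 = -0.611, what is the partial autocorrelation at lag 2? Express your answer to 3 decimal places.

φ_{22} = (r_2 − r_1²) / (1 − r_1²)
r_1² = (0.223)² = 0.049729
Numerator = -0.611 − 0.0497 = -0.6607; denominator = 1 − 0.0497 = 0.9503
φ_{22} = -0.6607 / 0.9503 = -0.695

-0.695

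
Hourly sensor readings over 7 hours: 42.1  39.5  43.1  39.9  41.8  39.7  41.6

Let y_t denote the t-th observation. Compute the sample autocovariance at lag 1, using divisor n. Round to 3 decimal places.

-1.389

Mean ȳ = (42.1 + 39.5 + 43.1 + 39.9 + 41.8 + 39.7 + 41.6)/7 = 41.1000
Σ_{t=1}^{6}(y_t−ȳ)(y_{t+1}−ȳ) = -9.7200
γ_1 = -9.7200 / 7 = -1.389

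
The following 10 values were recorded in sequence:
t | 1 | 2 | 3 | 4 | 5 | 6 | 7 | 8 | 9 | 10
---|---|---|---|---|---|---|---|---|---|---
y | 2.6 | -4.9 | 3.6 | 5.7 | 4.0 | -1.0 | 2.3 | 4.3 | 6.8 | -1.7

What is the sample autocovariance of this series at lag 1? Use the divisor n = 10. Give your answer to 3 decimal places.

-1.563

Mean ȳ = (2.6 − 4.9 + 3.6 + 5.7 + 4.0 − 1.0 + 2.3 + 4.3 + 6.8 − 1.7)/10 = 2.1700
Σ_{t=1}^{9}(y_t−ȳ)(y_{t+1}−ȳ) = -15.6349
γ_1 = -15.6349 / 10 = -1.563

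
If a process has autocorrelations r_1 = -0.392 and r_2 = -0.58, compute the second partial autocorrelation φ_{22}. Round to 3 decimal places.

-0.867

φ_{22} = (r_2 − r_1²) / (1 − r_1²)
r_1² = (-0.392)² = 0.153664
Numerator = -0.58 − 0.1537 = -0.7337; denominator = 1 − 0.1537 = 0.8463
φ_{22} = -0.7337 / 0.8463 = -0.867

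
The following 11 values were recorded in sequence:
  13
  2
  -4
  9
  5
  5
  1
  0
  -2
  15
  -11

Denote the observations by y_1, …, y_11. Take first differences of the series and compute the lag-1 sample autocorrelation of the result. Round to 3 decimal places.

First differences Δy: -11, -6, 13, -4, 0, -4, -1, -2, 17, -26
Mean of differences = -2.4000
Numerator Σ(Δy_t−Δȳ)(Δy_{t+1}−Δȳ) = -508.5600
Denominator Σ(Δy_t−Δȳ)² = 1270.4000
r_1(Δy) = -508.5600 / 1270.4000 = -0.400

-0.400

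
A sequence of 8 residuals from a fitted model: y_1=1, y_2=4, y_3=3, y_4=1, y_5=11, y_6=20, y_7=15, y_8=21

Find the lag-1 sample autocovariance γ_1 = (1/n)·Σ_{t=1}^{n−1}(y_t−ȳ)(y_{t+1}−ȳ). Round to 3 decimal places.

32.719

Mean ȳ = (1 + 4 + 3 + 1 + 11 + 20 + 15 + 21)/8 = 9.5000
Deviations: -8.5000, -5.5000, -6.5000, -8.5000, 1.5000, 10.5000, 5.5000, 11.5000
Σ_{t=1}^{7}(y_t−ȳ)(y_{t+1}−ȳ) = 261.7500
γ_1 = 261.7500 / 8 = 32.719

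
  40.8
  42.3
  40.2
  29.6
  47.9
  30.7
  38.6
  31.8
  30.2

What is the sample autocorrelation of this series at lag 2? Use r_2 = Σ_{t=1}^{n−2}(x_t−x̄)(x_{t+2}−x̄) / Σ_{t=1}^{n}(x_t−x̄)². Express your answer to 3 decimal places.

Mean x̄ = (40.8 + 42.3 + 40.2 + 29.6 + 47.9 + 30.7 + 38.6 + 31.8 + 30.2)/9 = 36.9000
Σ(x_t−x̄)(x_{t+2}−x̄) = (12.8700) + (-39.4200) + (36.3000) + (45.2600) + (18.7000) + (31.6200) + (-11.3900) = 93.9400
Denominator Σ(x_t−x̄)² = 341.7800
r_2 = 93.9400 / 341.7800 = 0.275

0.275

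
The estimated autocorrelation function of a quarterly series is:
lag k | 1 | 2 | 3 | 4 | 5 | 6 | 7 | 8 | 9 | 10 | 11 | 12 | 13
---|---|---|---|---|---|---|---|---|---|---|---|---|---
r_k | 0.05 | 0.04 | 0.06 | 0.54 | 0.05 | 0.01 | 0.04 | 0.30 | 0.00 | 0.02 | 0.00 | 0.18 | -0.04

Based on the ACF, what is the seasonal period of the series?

The largest autocorrelation is r_4 = 0.54, with weaker echoes at lags 8 (0.30) and 12 (0.18); the remaining lags stay at or below 0.06.
The dominant spike at lag 4 indicates a seasonal period of 4.

4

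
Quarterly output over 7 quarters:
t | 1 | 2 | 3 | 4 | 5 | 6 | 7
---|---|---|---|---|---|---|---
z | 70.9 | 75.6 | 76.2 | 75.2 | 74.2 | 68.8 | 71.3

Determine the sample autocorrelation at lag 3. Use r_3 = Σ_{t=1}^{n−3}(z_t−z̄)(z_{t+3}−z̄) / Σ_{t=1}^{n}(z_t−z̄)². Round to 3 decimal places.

-0.399

Mean z̄ = (70.9 + 75.6 + 76.2 + 75.2 + 74.2 + 68.8 + 71.3)/7 = 73.1714
Deviations from mean: -2.2714, 2.4286, 3.0286, 2.0286, 1.0286, -4.3714, -1.8714
Numerator Σ_{t=1}^{4}(z_t−z̄)(z_{t+3}−z̄) = -19.1453
Denominator Σ(z_t−z̄)² = 48.0143
r_3 = -19.1453 / 48.0143 = -0.399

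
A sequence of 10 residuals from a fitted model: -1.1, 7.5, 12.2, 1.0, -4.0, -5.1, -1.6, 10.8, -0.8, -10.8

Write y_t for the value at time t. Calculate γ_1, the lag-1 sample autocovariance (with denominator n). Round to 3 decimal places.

8.587

Mean ȳ = (-1.1 + 7.5 + 12.2 + 1.0 − 4.0 − 5.1 − 1.6 + 10.8 − 0.8 − 10.8)/10 = 0.8100
Σ_{t=1}^{9}(y_t−ȳ)(y_{t+1}−ȳ) = 85.8739
γ_1 = 85.8739 / 10 = 8.587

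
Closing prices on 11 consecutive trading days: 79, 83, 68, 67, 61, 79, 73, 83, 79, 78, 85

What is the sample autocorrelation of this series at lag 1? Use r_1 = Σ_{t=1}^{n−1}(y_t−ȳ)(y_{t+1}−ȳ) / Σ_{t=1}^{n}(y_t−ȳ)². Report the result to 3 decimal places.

Mean ȳ = (79 + 83 + 68 + 67 + 61 + 79 + 73 + 83 + 79 + 78 + 85)/11 = 75.9091
Numerator Σ_{t=1}^{10}(y_t−ȳ)(y_{t+1}−ȳ) = 140.8099
Denominator Σ(y_t−ȳ)² = 588.9091
r_1 = 140.8099 / 588.9091 = 0.239

0.239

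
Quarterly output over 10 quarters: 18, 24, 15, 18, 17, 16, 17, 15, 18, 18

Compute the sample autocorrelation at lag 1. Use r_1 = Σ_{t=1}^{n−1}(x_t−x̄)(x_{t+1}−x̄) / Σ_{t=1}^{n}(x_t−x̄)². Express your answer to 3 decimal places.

Mean x̄ = (18 + 24 + 15 + 18 + 17 + 16 + 17 + 15 + 18 + 18)/10 = 17.6000
Numerator Σ_{t=1}^{9}(x_t−x̄)(x_{t+1}−x̄) = -12.7600
Denominator Σ(x_t−x̄)² = 58.4000
r_1 = -12.7600 / 58.4000 = -0.218

-0.218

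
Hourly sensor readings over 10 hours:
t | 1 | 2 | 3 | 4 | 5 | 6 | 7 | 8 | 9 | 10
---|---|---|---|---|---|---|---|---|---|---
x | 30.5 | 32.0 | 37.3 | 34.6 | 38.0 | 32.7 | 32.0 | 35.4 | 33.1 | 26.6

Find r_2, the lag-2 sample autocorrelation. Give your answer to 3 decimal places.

Mean x̄ = (30.5 + 32.0 + 37.3 + 34.6 + 38.0 + 32.7 + 32.0 + 35.4 + 33.1 + 26.6)/10 = 33.2200
Numerator Σ_{t=1}^{8}(x_t−x̄)(x_{t+2}−x̄) = -15.2468
Denominator Σ(x_t−x̄)² = 100.6360
r_2 = -15.2468 / 100.6360 = -0.152

-0.152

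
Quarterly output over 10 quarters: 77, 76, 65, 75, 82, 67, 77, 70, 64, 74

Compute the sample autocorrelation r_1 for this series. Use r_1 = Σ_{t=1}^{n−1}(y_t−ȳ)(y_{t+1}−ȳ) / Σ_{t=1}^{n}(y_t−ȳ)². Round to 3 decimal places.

Mean ȳ = (77 + 76 + 65 + 75 + 82 + 67 + 77 + 70 + 64 + 74)/10 = 72.7000
Numerator Σ_{t=1}^{9}(y_t−ȳ)(y_{t+1}−ȳ) = -84.4900
Denominator Σ(y_t−ȳ)² = 316.1000
r_1 = -84.4900 / 316.1000 = -0.267

-0.267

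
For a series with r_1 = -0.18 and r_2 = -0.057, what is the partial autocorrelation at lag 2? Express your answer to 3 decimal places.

-0.092

φ_{22} = (r_2 − r_1²) / (1 − r_1²)
r_1² = (-0.18)² = 0.0324
Numerator = -0.057 − 0.0324 = -0.0894; denominator = 1 − 0.0324 = 0.9676
φ_{22} = -0.0894 / 0.9676 = -0.092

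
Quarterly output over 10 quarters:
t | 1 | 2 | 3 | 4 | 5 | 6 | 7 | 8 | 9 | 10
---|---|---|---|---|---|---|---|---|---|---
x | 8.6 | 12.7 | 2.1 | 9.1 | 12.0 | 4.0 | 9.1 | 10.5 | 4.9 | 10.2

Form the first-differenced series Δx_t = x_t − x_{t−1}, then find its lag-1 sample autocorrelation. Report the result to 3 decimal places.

First differences Δx: 4.1, -10.6, 7.0, 2.9, -8.0, 5.1, 1.4, -5.6, 5.3
Mean of differences = 0.1778
Numerator Σ(Δx_t−Δx̄)(Δx_{t+1}−Δx̄) = -190.3849
Denominator Σ(Δx_t−Δx̄)² = 337.7156
r_1(Δx) = -190.3849 / 337.7156 = -0.564

-0.564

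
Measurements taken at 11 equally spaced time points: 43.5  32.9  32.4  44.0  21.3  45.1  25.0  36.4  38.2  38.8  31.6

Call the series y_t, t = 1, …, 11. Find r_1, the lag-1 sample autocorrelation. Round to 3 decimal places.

-0.692

Mean ȳ = (43.5 + 32.9 + 32.4 + 44.0 + 21.3 + 45.1 + 25.0 + 36.4 + 38.2 + 38.8 + 31.6)/11 = 35.3818
Numerator Σ_{t=1}^{10}(y_t−ȳ)(y_{t+1}−ȳ) = -408.5421
Denominator Σ(y_t−ȳ)² = 590.7164
r_1 = -408.5421 / 590.7164 = -0.692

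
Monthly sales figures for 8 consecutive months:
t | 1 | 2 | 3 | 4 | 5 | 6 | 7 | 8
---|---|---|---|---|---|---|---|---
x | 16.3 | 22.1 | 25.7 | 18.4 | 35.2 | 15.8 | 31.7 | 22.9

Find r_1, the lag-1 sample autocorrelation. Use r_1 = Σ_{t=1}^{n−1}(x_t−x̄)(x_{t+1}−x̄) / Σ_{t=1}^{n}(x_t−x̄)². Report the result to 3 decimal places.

-0.638

Mean x̄ = (16.3 + 22.1 + 25.7 + 18.4 + 35.2 + 15.8 + 31.7 + 22.9)/8 = 23.5125
Σ(x_t−x̄)(x_{t+1}−x̄) = (10.1877) + (-3.0898) + (-11.1836) + (-59.7523) + (-90.1398) + (-63.1461) + (-5.0148) = -222.1389
Denominator Σ(x_t−x̄)² = 348.4288
r_1 = -222.1389 / 348.4288 = -0.638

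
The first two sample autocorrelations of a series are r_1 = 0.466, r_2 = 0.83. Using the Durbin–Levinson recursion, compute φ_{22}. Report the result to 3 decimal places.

φ_{22} = (r_2 − r_1²) / (1 − r_1²)
r_1² = (0.466)² = 0.217156
Numerator = 0.83 − 0.2172 = 0.6128; denominator = 1 − 0.2172 = 0.7828
φ_{22} = 0.6128 / 0.7828 = 0.783

0.783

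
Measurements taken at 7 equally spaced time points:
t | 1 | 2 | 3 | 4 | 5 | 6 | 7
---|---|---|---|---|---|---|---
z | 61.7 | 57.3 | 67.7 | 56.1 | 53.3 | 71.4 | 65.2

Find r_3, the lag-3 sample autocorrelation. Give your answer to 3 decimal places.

Mean z̄ = (61.7 + 57.3 + 67.7 + 56.1 + 53.3 + 71.4 + 65.2)/7 = 61.8143
Numerator Σ_{t=1}^{4}(z_t−z̄)(z_{t+3}−z̄) = 76.1608
Denominator Σ(z_t−z̄)² = 263.5286
r_3 = 76.1608 / 263.5286 = 0.289

0.289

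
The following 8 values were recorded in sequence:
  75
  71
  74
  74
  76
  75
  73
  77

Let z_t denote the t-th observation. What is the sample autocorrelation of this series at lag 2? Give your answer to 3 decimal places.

Mean z̄ = (75 + 71 + 74 + 74 + 76 + 75 + 73 + 77)/8 = 74.3750
Deviations from mean: 0.6250, -3.3750, -0.3750, -0.3750, 1.6250, 0.6250, -1.3750, 2.6250
Σ(z_t−z̄)(z_{t+2}−z̄) = (-0.2344) + (1.2656) + (-0.6094) + (-0.2344) + (-2.2344) + (1.6406) = -0.4063
Denominator Σ(z_t−z̄)² = 23.8750
r_2 = -0.4063 / 23.8750 = -0.017

-0.017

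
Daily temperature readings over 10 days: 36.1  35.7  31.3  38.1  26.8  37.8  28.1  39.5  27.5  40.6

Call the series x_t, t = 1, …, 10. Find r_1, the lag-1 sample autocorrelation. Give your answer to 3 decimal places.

Mean x̄ = (36.1 + 35.7 + 31.3 + 38.1 + 26.8 + 37.8 + 28.1 + 39.5 + 27.5 + 40.6)/10 = 34.1500
Numerator Σ_{t=1}^{9}(x_t−x̄)(x_{t+1}−x̄) = -201.4325
Denominator Σ(x_t−x̄)² = 248.3250
r_1 = -201.4325 / 248.3250 = -0.811

-0.811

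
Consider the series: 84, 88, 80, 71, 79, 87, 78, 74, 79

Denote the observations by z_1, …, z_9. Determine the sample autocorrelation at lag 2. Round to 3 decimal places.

Mean z̄ = (84 + 88 + 80 + 71 + 79 + 87 + 78 + 74 + 79)/9 = 80.0000
Σ(z_t−z̄)(z_{t+2}−z̄) = (0.0000) + (-72.0000) + (0.0000) + (-63.0000) + (2.0000) + (-42.0000) + (2.0000) = -173.0000
Denominator Σ(z_t−z̄)² = 252.0000
r_2 = -173.0000 / 252.0000 = -0.687

-0.687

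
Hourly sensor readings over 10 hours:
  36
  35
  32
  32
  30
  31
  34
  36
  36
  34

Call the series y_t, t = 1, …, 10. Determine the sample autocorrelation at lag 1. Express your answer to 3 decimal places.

Mean ȳ = (36 + 35 + 32 + 32 + 30 + 31 + 34 + 36 + 36 + 34)/10 = 33.6000
Numerator Σ_{t=1}^{9}(y_t−ȳ)(y_{t+1}−ȳ) = 25.4400
Denominator Σ(y_t−ȳ)² = 44.4000
r_1 = 25.4400 / 44.4000 = 0.573

0.573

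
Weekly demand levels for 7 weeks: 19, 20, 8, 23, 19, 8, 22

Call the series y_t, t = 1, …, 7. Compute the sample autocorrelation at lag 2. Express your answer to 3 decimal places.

-0.258

Mean ȳ = (19 + 20 + 8 + 23 + 19 + 8 + 22)/7 = 17.0000
Deviations from mean: 2.0000, 3.0000, -9.0000, 6.0000, 2.0000, -9.0000, 5.0000
Numerator Σ_{t=1}^{5}(y_t−ȳ)(y_{t+2}−ȳ) = -62.0000
Denominator Σ(y_t−ȳ)² = 240.0000
r_2 = -62.0000 / 240.0000 = -0.258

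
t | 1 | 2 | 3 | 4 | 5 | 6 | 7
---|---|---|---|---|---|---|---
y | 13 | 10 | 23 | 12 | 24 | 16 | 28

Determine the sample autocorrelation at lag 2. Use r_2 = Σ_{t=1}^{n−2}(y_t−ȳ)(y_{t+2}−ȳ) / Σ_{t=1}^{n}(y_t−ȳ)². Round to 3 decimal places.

0.431

Mean ȳ = (13 + 10 + 23 + 12 + 24 + 16 + 28)/7 = 18.0000
Deviations from mean: -5.0000, -8.0000, 5.0000, -6.0000, 6.0000, -2.0000, 10.0000
Numerator Σ_{t=1}^{5}(y_t−ȳ)(y_{t+2}−ȳ) = 125.0000
Denominator Σ(y_t−ȳ)² = 290.0000
r_2 = 125.0000 / 290.0000 = 0.431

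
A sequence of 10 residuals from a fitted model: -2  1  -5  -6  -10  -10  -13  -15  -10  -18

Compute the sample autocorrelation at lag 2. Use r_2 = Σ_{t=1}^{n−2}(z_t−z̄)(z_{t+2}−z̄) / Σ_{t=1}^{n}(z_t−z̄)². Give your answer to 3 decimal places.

Mean z̄ = (-2 + 1 − 5 − 6 − 10 − 10 − 13 − 15 − 10 − 18)/10 = -8.8000
Numerator Σ_{t=1}^{8}(z_t−z̄)(z_{t+2}−z̄) = 119.9200
Denominator Σ(z_t−z̄)² = 309.6000
r_2 = 119.9200 / 309.6000 = 0.387

0.387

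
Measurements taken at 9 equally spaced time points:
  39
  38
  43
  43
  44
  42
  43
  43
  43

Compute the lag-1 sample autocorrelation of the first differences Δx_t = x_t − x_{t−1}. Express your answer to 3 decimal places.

-0.392

First differences Δx: -1, 5, 0, 1, -2, 1, 0, 0
Mean of differences = 0.5000
Numerator Σ(Δx_t−Δx̄)(Δx_{t+1}−Δx̄) = -11.7500
Denominator Σ(Δx_t−Δx̄)² = 30.0000
r_1(Δx) = -11.7500 / 30.0000 = -0.392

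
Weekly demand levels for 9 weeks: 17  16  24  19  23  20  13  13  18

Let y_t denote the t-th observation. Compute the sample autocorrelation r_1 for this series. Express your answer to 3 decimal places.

0.213

Mean ȳ = (17 + 16 + 24 + 19 + 23 + 20 + 13 + 13 + 18)/9 = 18.1111
Numerator Σ_{t=1}^{8}(y_t−ȳ)(y_{t+1}−ȳ) = 25.7654
Denominator Σ(y_t−ȳ)² = 120.8889
r_1 = 25.7654 / 120.8889 = 0.213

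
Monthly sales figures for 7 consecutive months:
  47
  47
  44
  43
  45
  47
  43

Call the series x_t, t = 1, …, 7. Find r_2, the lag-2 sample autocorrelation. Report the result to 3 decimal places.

-0.461

Mean x̄ = (47 + 47 + 44 + 43 + 45 + 47 + 43)/7 = 45.1429
Deviations from mean: 1.8571, 1.8571, -1.1429, -2.1429, -0.1429, 1.8571, -2.1429
Numerator Σ_{t=1}^{5}(x_t−x̄)(x_{t+2}−x̄) = -9.6122
Denominator Σ(x_t−x̄)² = 20.8571
r_2 = -9.6122 / 20.8571 = -0.461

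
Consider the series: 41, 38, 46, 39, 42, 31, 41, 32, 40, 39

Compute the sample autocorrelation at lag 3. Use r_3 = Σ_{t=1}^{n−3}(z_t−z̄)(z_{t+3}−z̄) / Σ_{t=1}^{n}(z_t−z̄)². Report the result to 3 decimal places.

-0.488

Mean z̄ = (41 + 38 + 46 + 39 + 42 + 31 + 41 + 32 + 40 + 39)/10 = 38.9000
Numerator Σ_{t=1}^{7}(z_t−z̄)(z_{t+3}−z̄) = -88.3300
Denominator Σ(z_t−z̄)² = 180.9000
r_3 = -88.3300 / 180.9000 = -0.488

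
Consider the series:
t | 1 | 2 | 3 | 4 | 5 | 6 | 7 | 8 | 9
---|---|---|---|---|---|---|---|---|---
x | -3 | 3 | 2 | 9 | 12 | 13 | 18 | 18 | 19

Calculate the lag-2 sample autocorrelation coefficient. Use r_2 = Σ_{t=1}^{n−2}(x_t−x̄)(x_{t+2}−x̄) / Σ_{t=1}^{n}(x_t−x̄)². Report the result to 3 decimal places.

0.403

Mean x̄ = (-3 + 3 + 2 + 9 + 12 + 13 + 18 + 18 + 19)/9 = 10.1111
Σ(x_t−x̄)(x_{t+2}−x̄) = (106.3457) + (7.9012) + (-15.3210) + (-3.2099) + (14.9012) + (22.7901) + (70.1235) = 203.5309
Denominator Σ(x_t−x̄)² = 504.8889
r_2 = 203.5309 / 504.8889 = 0.403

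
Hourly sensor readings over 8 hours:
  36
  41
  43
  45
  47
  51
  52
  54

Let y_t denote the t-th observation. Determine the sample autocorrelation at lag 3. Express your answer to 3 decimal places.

-0.031

Mean ȳ = (36 + 41 + 43 + 45 + 47 + 51 + 52 + 54)/8 = 46.1250
Deviations from mean: -10.1250, -5.1250, -3.1250, -1.1250, 0.8750, 4.8750, 5.8750, 7.8750
Σ(y_t−ȳ)(y_{t+3}−ȳ) = (11.3906) + (-4.4844) + (-15.2344) + (-6.6094) + (6.8906) = -8.0469
Denominator Σ(y_t−ȳ)² = 260.8750
r_3 = -8.0469 / 260.8750 = -0.031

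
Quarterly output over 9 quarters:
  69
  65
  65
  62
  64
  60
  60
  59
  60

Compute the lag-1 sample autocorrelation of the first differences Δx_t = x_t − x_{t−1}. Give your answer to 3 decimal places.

First differences Δx: -4, 0, -3, 2, -4, 0, -1, 1
Mean of differences = -1.1250
Numerator Σ(Δx_t−Δx̄)(Δx_{t+1}−Δx̄) = -23.0156
Denominator Σ(Δx_t−Δx̄)² = 36.8750
r_1(Δx) = -23.0156 / 36.8750 = -0.624

-0.624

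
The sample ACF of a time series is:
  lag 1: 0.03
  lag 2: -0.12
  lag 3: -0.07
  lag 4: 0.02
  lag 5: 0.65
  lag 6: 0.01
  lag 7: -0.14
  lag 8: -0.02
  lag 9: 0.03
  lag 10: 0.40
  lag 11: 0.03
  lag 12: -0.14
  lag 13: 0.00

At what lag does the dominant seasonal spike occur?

5

The largest autocorrelation is r_5 = 0.65, with a weaker echo at lag 10 (0.40); the remaining lags stay at or below 0.03.
The dominant spike at lag 5 indicates a seasonal period of 5.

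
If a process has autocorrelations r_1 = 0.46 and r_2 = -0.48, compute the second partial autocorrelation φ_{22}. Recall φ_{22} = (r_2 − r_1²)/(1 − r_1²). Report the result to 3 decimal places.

-0.877

φ_{22} = (r_2 − r_1²) / (1 − r_1²)
r_1² = (0.46)² = 0.2116
Numerator = -0.48 − 0.2116 = -0.6916; denominator = 1 − 0.2116 = 0.7884
φ_{22} = -0.6916 / 0.7884 = -0.877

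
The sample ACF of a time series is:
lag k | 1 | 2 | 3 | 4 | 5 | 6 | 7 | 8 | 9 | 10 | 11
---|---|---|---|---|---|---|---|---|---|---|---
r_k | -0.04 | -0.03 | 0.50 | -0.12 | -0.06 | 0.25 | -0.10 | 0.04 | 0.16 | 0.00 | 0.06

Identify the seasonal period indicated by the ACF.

3

The largest autocorrelation is r_3 = 0.50, with weaker echoes at lags 6 (0.25) and 9 (0.16); the remaining lags stay at or below 0.06.
The dominant spike at lag 3 indicates a seasonal period of 3.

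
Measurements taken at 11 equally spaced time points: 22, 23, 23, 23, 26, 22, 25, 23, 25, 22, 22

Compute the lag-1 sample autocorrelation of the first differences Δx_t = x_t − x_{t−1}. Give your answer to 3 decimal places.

-0.769

First differences Δx: 1, 0, 0, 3, -4, 3, -2, 2, -3, 0
Mean of differences = 0.0000
Numerator Σ(Δx_t−Δx̄)(Δx_{t+1}−Δx̄) = -40.0000
Denominator Σ(Δx_t−Δx̄)² = 52.0000
r_1(Δx) = -40.0000 / 52.0000 = -0.769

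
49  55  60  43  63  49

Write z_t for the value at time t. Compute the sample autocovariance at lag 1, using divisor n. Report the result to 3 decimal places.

-34.255

Mean z̄ = (49 + 55 + 60 + 43 + 63 + 49)/6 = 53.1667
Σ_{t=1}^{5}(z_t−z̄)(z_{t+1}−z̄) = -205.5278
γ_1 = -205.5278 / 6 = -34.255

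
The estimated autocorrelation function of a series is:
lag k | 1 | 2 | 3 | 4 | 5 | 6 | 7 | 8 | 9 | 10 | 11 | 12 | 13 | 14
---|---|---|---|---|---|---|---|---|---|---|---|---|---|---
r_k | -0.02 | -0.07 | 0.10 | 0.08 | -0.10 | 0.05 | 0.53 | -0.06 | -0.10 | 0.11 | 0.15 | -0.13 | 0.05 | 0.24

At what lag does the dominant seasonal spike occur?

7

The largest autocorrelation is r_7 = 0.53, with a weaker echo at lag 14 (0.24); the remaining lags stay at or below 0.15.
The dominant spike at lag 7 indicates a seasonal period of 7.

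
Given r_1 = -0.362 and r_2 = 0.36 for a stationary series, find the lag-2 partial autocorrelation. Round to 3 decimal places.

φ_{22} = (r_2 − r_1²) / (1 − r_1²)
r_1² = (-0.362)² = 0.131044
Numerator = 0.36 − 0.1310 = 0.2290; denominator = 1 − 0.1310 = 0.8690
φ_{22} = 0.2290 / 0.8690 = 0.263

0.263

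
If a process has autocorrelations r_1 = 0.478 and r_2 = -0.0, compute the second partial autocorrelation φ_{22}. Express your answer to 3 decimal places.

-0.296

φ_{22} = (r_2 − r_1²) / (1 − r_1²)
r_1² = (0.478)² = 0.228484
Numerator = -0.0 − 0.2285 = -0.2285; denominator = 1 − 0.2285 = 0.7715
φ_{22} = -0.2285 / 0.7715 = -0.296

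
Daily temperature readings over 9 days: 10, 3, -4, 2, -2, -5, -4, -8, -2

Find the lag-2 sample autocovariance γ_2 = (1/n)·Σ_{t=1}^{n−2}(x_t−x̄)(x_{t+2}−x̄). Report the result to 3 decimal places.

Mean x̄ = (10 + 3 − 4 + 2 − 2 − 5 − 4 − 8 − 2)/9 = -1.1111
Σ_{t=1}^{7}(x_t−x̄)(x_{t+2}−x̄) = 3.0864
γ_2 = 3.0864 / 9 = 0.343

0.343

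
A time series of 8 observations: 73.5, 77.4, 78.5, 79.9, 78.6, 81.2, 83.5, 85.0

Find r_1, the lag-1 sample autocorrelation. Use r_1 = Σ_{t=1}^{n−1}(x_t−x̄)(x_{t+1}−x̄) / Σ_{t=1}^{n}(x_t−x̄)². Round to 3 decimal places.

0.447

Mean x̄ = (73.5 + 77.4 + 78.5 + 79.9 + 78.6 + 81.2 + 83.5 + 85.0)/8 = 79.7000
Deviations from mean: -6.2000, -2.3000, -1.2000, 0.2000, -1.1000, 1.5000, 3.8000, 5.3000
Numerator Σ_{t=1}^{7}(x_t−x̄)(x_{t+1}−x̄) = 40.7500
Denominator Σ(x_t−x̄)² = 91.2000
r_1 = 40.7500 / 91.2000 = 0.447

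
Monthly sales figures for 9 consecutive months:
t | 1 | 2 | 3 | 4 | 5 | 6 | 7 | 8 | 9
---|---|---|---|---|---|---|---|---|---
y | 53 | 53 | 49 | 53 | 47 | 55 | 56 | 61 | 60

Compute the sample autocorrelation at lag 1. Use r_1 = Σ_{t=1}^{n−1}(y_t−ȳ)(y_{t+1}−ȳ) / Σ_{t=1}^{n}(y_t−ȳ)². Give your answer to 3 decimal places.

0.416

Mean ȳ = (53 + 53 + 49 + 53 + 47 + 55 + 56 + 61 + 60)/9 = 54.1111
Numerator Σ_{t=1}^{8}(y_t−ȳ)(y_{t+1}−ȳ) = 69.4321
Denominator Σ(y_t−ȳ)² = 166.8889
r_1 = 69.4321 / 166.8889 = 0.416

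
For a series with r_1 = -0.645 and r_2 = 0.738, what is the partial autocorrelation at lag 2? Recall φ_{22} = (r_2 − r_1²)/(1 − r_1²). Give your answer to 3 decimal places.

φ_{22} = (r_2 − r_1²) / (1 − r_1²)
r_1² = (-0.645)² = 0.416025
Numerator = 0.738 − 0.4160 = 0.3220; denominator = 1 − 0.4160 = 0.5840
φ_{22} = 0.3220 / 0.5840 = 0.551

0.551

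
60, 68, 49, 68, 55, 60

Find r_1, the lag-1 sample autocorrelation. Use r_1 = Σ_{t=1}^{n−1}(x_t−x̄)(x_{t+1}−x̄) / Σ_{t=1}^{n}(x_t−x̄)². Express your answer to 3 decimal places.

-0.788

Mean x̄ = (60 + 68 + 49 + 68 + 55 + 60)/6 = 60.0000
Deviations from mean: 0.0000, 8.0000, -11.0000, 8.0000, -5.0000, 0.0000
Numerator Σ_{t=1}^{5}(x_t−x̄)(x_{t+1}−x̄) = -216.0000
Denominator Σ(x_t−x̄)² = 274.0000
r_1 = -216.0000 / 274.0000 = -0.788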